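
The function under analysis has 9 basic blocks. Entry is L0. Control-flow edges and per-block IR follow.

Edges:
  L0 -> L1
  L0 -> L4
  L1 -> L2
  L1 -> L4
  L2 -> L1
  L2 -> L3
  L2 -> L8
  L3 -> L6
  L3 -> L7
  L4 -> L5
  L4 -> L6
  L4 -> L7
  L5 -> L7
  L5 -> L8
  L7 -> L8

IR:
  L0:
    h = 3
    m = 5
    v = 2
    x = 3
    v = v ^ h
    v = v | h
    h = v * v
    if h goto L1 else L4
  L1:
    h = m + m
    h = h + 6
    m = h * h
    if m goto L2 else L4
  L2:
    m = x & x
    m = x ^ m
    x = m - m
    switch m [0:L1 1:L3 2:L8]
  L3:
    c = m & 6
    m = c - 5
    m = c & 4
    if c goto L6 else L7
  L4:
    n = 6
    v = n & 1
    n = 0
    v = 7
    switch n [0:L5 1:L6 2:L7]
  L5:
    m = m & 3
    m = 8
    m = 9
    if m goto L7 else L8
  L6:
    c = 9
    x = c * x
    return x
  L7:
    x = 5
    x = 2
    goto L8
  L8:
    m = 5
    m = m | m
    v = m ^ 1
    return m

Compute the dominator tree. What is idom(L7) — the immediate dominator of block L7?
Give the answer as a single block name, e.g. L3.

Answer: L0

Working:
idom tree: L1←L0 L2←L1 L3←L2 L4←L0 L5←L4 L6←L0 L7←L0 L8←L0
Dom∩ at merges:
  L1: preds {L0,L2}: {L0} ∩ {L0,L1,L2} = {L0}; idom=L0
  L4: preds {L0,L1}: {L0} ∩ {L0,L1} = {L0}; idom=L0
  L6: preds {L3,L4}: {L0,L1,L2,L3} ∩ {L0,L4} = {L0}; idom=L0
  L7: preds {L3,L4,L5}: {L0,L1,L2,L3} ∩ {L0,L4} ∩ {L0,L4,L5} = {L0}; idom=L0
  L8: preds {L2,L5,L7}: {L0,L1,L2} ∩ {L0,L4,L5} ∩ {L0,L7} = {L0}; idom=L0

idom(L7) = L0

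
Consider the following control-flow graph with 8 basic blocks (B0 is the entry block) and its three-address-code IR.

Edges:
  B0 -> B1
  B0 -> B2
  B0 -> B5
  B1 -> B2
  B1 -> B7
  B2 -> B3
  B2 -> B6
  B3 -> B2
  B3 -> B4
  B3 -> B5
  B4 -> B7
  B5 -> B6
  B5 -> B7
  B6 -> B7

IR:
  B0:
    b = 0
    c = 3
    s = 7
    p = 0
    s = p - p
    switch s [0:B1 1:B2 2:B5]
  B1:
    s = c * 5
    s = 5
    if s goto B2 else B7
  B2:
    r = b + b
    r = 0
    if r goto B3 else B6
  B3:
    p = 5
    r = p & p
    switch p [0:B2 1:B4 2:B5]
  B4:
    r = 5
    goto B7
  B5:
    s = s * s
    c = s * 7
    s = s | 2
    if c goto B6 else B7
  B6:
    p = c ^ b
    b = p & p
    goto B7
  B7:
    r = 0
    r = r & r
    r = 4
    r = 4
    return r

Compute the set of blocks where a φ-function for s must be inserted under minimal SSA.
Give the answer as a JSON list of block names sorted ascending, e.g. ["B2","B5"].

Answer: ["B2", "B5", "B6", "B7"]

Analysis:
idom tree: B1←B0 B2←B0 B3←B2 B4←B3 B5←B0 B6←B0 B7←B0
Dom∩ at merges:
  B2: preds {B0,B1,B3}: {B0} ∩ {B0,B1} ∩ {B0,B2,B3} = {B0}; idom=B0
  B5: preds {B0,B3}: {B0} ∩ {B0,B2,B3} = {B0}; idom=B0
  B6: preds {B2,B5}: {B0,B2} ∩ {B0,B5} = {B0}; idom=B0
  B7: preds {B1,B4,B5,B6}: {B0,B1} ∩ {B0,B2,B3,B4} ∩ {B0,B5} ∩ {B0,B6} = {B0}; idom=B0

DF derivation:
  B2←B0: walk · to B0
  B2←B1: walk B1 to B0
  B2←B3: walk B3→B2 to B0
  B5←B0: walk · to B0
  B5←B3: walk B3→B2 to B0
  B6←B2: walk B2 to B0
  B6←B5: walk B5 to B0
  B7←B1: walk B1 to B0
  B7←B4: walk B4→B3→B2 to B0
  B7←B5: walk B5 to B0
  B7←B6: walk B6 to B0
  DF(B0)=∅
  DF(B1)={B2,B7}
  DF(B2)={B2,B5,B6,B7}
  DF(B3)={B2,B5,B7}
  DF(B4)={B7}
  DF(B5)={B6,B7}
  DF(B6)={B7}
  DF(B7)=∅

φ for s: defs {B0,B1,B5}
  DF⁺ = {B2,B5,B6,B7}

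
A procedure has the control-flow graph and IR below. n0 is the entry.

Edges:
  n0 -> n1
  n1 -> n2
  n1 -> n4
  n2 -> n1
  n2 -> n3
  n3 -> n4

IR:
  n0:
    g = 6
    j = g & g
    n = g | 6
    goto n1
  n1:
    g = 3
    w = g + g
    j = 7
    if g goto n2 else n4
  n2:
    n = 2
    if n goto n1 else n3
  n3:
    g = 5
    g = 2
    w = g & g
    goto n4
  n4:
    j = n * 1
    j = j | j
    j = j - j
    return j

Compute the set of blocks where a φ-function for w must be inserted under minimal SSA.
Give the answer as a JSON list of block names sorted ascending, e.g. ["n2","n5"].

Answer: ["n1", "n4"]

Working:
idom tree: n1←n0 n2←n1 n3←n2 n4←n1
Dom at joins:
  n1: preds {n0,n2}: {n0} ∩ {n0,n1,n2} = {n0}; idom=n0
  n4: preds {n1,n3}: {n0,n1} ∩ {n0,n1,n2,n3} = {n0,n1}; idom=n1

DF derivation:
  n1←n0: walk · to n0
  n1←n2: walk n2→n1 to n0
  n4←n1: walk · to n1
  n4←n3: walk n3→n2 to n1
  DF(n0)=∅
  DF(n1)={n1}
  DF(n2)={n1,n4}
  DF(n3)={n4}
  DF(n4)=∅

φ for w: defs {n1,n3}
  DF⁺ = {n1,n4}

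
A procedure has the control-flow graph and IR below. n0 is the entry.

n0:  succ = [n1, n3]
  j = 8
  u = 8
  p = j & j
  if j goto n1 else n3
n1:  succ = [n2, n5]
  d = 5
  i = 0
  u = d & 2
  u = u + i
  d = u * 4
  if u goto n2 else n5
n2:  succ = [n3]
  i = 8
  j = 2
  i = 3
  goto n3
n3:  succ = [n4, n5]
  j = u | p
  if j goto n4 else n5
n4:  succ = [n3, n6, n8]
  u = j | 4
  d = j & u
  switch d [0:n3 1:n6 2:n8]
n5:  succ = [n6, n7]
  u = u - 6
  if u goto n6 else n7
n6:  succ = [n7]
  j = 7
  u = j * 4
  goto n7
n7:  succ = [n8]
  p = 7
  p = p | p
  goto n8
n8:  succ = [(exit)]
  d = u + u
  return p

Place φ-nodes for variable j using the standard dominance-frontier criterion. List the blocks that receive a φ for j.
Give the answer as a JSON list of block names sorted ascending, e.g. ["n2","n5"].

idom tree: n1←n0 n2←n1 n3←n0 n4←n3 n5←n0 n6←n0 n7←n0 n8←n0
Dom at joins:
  n3: preds {n0,n2,n4}: {n0} ∩ {n0,n1,n2} ∩ {n0,n3,n4} = {n0}; idom=n0
  n5: preds {n1,n3}: {n0,n1} ∩ {n0,n3} = {n0}; idom=n0
  n6: preds {n4,n5}: {n0,n3,n4} ∩ {n0,n5} = {n0}; idom=n0
  n7: preds {n5,n6}: {n0,n5} ∩ {n0,n6} = {n0}; idom=n0
  n8: preds {n4,n7}: {n0,n3,n4} ∩ {n0,n7} = {n0}; idom=n0

DF walk-up:
  join n3 pred n0: · stop@n0
  join n3 pred n2: n2→n1 stop@n0
  join n3 pred n4: n4→n3 stop@n0
  join n5 pred n1: n1 stop@n0
  join n5 pred n3: n3 stop@n0
  join n6 pred n4: n4→n3 stop@n0
  join n6 pred n5: n5 stop@n0
  join n7 pred n5: n5 stop@n0
  join n7 pred n6: n6 stop@n0
  join n8 pred n4: n4→n3 stop@n0
  join n8 pred n7: n7 stop@n0
  n0: DF=∅
  n1: DF={n3,n5}
  n2: DF={n3}
  n3: DF={n3,n5,n6,n8}
  n4: DF={n3,n6,n8}
  n5: DF={n6,n7}
  n6: DF={n7}
  n7: DF={n8}
  n8: DF=∅

φ for j: defs {n0,n2,n3,n6}
  DF⁺ = {n3,n5,n6,n7,n8}

Answer: ["n3", "n5", "n6", "n7", "n8"]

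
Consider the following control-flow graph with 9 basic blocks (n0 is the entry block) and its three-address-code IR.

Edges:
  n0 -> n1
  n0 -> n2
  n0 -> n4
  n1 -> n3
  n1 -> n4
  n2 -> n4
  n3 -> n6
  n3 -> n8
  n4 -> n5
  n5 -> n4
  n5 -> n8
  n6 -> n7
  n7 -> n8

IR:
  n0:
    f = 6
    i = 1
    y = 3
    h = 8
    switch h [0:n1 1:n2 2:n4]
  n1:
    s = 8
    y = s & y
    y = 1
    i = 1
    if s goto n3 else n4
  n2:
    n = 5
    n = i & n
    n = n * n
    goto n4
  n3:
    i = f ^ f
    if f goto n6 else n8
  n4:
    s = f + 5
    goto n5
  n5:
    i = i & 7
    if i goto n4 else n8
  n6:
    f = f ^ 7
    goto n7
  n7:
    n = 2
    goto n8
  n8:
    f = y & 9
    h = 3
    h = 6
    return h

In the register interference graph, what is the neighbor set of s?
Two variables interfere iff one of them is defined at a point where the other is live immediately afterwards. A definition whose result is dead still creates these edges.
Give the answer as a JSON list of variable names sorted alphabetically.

Answer: ["f", "i", "y"]

Analysis:
def/use:
  n0: {f,h,i,y} / ∅
  n1: {i,s,y} / {y}
  n2: {n} / {i}
  n3: {i} / {f}
  n4: {s} / {f}
  n5: {i} / {i}
  n6: {f} / {f}
  n7: {n} / ∅
  n8: {f,h} / {y}

Backward fixpoint:
  live n0: ∅→{f,i,y}
  live n1: {f,y}→{f,i,y}
  live n2: {f,i,y}→{f,i,y}
  live n3: {f,y}→{f,y}
  live n4: {f,i,y}→{f,i,y}
  live n5: {f,i,y}→{f,i,y}
  live n6: {f,y}→{y}
  live n7: {y}→{y}
  live n8: {y}→∅

Conflict graph:
  f: {h,i,n,s,y}
  h: {f,i,y}
  i: {f,h,n,s,y}
  n: {f,i,y}
  s: {f,i,y}
  y: {f,h,i,n,s}

N(s) = ["f", "i", "y"]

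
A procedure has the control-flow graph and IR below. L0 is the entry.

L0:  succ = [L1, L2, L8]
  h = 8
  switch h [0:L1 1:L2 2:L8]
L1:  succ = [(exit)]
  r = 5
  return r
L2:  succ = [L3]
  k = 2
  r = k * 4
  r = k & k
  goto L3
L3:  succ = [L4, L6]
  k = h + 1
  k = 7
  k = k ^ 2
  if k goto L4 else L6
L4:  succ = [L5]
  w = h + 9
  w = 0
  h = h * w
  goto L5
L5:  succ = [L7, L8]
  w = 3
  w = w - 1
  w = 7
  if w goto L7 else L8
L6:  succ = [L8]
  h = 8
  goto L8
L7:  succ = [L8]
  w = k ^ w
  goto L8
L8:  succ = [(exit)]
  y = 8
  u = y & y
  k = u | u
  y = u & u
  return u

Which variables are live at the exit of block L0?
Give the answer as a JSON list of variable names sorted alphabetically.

Answer: ["h"]

Derivation:
def/use:
  L0: {h} / ∅
  L1: {r} / ∅
  L2: {k,r} / ∅
  L3: {k} / {h}
  L4: {h,w} / {h}
  L5: {w} / ∅
  L6: {h} / ∅
  L7: {w} / {k,w}
  L8: {k,u,y} / ∅

Backward fixpoint:
  L0: in=∅ out={h}
  L1: in=∅ out=∅
  L2: in={h} out={h}
  L3: in={h} out={h,k}
  L4: in={h,k} out={k}
  L5: in={k} out={k,w}
  L6: in=∅ out=∅
  L7: in={k,w} out=∅
  L8: in=∅ out=∅

live-out(L0) = ["h"]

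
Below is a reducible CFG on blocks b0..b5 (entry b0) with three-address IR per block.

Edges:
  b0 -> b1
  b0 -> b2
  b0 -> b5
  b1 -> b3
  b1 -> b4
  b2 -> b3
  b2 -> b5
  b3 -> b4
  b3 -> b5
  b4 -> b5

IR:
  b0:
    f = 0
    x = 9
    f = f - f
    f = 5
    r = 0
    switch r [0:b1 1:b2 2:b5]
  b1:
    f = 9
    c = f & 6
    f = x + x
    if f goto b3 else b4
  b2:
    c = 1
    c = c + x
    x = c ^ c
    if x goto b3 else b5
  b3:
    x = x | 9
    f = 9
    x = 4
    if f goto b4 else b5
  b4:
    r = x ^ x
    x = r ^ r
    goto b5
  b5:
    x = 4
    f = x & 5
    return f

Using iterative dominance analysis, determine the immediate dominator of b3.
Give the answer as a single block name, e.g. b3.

Answer: b0

Analysis:
idom tree: b1←b0 b2←b0 b3←b0 b4←b0 b5←b0
Dom at joins:
  b3: preds {b1,b2}: {b0,b1} ∩ {b0,b2} = {b0}; idom=b0
  b4: preds {b1,b3}: {b0,b1} ∩ {b0,b3} = {b0}; idom=b0
  b5: preds {b0,b2,b3,b4}: {b0} ∩ {b0,b2} ∩ {b0,b3} ∩ {b0,b4} = {b0}; idom=b0

idom(b3) = b0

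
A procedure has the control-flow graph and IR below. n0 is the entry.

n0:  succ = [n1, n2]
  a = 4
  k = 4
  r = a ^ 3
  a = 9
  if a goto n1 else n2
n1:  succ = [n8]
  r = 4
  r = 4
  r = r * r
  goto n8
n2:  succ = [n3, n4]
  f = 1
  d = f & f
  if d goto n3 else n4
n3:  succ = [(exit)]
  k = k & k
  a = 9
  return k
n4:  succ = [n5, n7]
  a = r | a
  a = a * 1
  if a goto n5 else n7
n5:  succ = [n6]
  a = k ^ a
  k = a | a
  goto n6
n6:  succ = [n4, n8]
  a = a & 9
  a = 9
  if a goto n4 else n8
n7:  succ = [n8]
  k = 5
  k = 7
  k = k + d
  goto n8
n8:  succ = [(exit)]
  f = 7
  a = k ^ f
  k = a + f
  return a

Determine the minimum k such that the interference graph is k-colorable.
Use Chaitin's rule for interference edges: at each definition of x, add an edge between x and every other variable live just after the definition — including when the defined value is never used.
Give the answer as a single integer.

Answer: 4

Working:
Block summaries:
  n0: {a,k,r} / ∅
  n1: {r} / ∅
  n2: {d,f} / ∅
  n3: {a,k} / {k}
  n4: {a} / {a,r}
  n5: {a,k} / {a,k}
  n6: {a} / {a}
  n7: {k} / {d}
  n8: {a,f,k} / {k}

Live sets:
  n0: in=∅ out={a,k,r}
  n1: in={k} out={k}
  n2: in={a,k,r} out={a,d,k,r}
  n3: in={k} out=∅
  n4: in={a,d,k,r} out={a,d,k,r}
  n5: in={a,d,k,r} out={a,d,k,r}
  n6: in={a,d,k,r} out={a,d,k,r}
  n7: in={d} out={k}
  n8: in={k} out=∅

Interference:
  a↔{d,f,k,r}
  d↔{a,k,r}
  f↔{a,k,r}
  k↔{a,d,f,r}
  r↔{a,d,f,k}

Colouring:
  clique {a,d,k,r} ⇒ need ≥ 4
  4-colouring: r0={a}  r1={k}  r2={r}  r3={d,f}
  χ = 4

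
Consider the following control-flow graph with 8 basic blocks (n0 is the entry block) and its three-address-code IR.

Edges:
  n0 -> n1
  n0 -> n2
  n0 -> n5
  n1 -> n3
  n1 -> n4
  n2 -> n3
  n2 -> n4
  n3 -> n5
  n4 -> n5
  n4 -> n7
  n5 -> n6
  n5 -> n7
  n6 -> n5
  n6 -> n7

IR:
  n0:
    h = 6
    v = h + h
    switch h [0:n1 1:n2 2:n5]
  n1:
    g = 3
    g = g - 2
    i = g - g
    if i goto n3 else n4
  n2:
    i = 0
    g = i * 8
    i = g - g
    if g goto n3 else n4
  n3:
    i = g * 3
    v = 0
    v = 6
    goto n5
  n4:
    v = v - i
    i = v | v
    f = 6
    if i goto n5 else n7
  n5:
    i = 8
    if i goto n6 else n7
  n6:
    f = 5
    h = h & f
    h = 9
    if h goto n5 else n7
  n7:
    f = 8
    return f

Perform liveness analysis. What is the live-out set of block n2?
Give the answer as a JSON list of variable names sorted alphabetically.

Block summaries:
  n0: {h,v} / ∅
  n1: {g,i} / ∅
  n2: {g,i} / ∅
  n3: {i,v} / {g}
  n4: {f,i,v} / {i,v}
  n5: {i} / ∅
  n6: {f,h} / {h}
  n7: {f} / ∅

Live sets:
  live n0: ∅→{h,v}
  live n1: {h,v}→{g,h,i,v}
  live n2: {h,v}→{g,h,i,v}
  live n3: {g,h}→{h}
  live n4: {h,i,v}→{h}
  live n5: {h}→{h}
  live n6: {h}→{h}
  live n7: ∅→∅

live-out(n2) = ["g", "h", "i", "v"]

Answer: ["g", "h", "i", "v"]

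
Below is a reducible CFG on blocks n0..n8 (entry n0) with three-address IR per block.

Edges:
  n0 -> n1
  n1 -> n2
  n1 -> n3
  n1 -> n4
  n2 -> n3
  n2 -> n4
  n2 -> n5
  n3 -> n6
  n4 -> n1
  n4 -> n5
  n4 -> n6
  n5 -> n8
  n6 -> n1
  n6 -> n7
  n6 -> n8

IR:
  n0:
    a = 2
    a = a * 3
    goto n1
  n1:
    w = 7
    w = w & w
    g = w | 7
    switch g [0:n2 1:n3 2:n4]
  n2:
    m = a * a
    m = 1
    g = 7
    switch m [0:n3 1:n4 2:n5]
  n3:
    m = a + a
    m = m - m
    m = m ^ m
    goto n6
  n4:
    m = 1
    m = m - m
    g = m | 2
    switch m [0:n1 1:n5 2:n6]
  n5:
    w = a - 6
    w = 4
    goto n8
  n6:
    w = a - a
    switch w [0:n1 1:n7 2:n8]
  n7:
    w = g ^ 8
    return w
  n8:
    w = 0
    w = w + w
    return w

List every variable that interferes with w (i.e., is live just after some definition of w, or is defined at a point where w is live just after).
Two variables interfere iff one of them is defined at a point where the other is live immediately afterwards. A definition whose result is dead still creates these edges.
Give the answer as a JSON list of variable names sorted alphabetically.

Answer: ["a", "g"]

Working:
Per-block:
  n0 def {a} use ∅
  n1 def {g,w} use ∅
  n2 def {g,m} use {a}
  n3 def {m} use {a}
  n4 def {g,m} use ∅
  n5 def {w} use {a}
  n6 def {w} use {a}
  n7 def {w} use {g}
  n8 def {w} use ∅

Backward fixpoint:
  n0 li=∅ lo={a}
  n1 li={a} lo={a,g}
  n2 li={a} lo={a,g}
  n3 li={a,g} lo={a,g}
  n4 li={a} lo={a,g}
  n5 li={a} lo=∅
  n6 li={a,g} lo={a,g}
  n7 li={g} lo=∅
  n8 li=∅ lo=∅

Interference:
  a: {g,m,w}
  g: {a,m,w}
  m: {a,g}
  w: {a,g}

N(w) = ["a", "g"]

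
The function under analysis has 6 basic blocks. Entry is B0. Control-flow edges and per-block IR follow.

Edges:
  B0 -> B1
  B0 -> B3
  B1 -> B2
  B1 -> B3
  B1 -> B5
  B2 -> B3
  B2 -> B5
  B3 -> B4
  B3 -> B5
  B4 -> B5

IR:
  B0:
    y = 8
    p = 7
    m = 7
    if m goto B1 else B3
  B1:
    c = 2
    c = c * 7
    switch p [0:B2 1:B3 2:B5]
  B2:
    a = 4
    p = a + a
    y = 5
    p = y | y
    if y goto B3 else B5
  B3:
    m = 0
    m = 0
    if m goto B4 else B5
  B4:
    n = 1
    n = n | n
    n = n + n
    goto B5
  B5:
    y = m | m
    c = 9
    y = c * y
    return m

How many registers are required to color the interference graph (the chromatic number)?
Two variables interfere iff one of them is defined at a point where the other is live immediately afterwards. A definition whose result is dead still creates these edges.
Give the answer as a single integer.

Answer: 4

Working:
Per-block:
  B0 def {m,p,y} use ∅
  B1 def {c} use {p}
  B2 def {a,p,y} use ∅
  B3 def {m} use ∅
  B4 def {n} use ∅
  B5 def {c,y} use {m}

Backward fixpoint:
  B0 li=∅ lo={m,p}
  B1 li={m,p} lo={m}
  B2 li={m} lo={m}
  B3 li=∅ lo={m}
  B4 li={m} lo={m}
  B5 li={m} lo=∅

Conflict graph:
  a: {m}
  c: {m,p,y}
  m: {a,c,n,p,y}
  n: {m}
  p: {c,m,y}
  y: {c,m,p}

Registers:
  {c,m,p,y} pairwise interfere (4-clique) ⇒ χ ≥ 4
  4-colouring: c0={m}  c1={a,c,n}  c2={p}  c3={y}
  χ = 4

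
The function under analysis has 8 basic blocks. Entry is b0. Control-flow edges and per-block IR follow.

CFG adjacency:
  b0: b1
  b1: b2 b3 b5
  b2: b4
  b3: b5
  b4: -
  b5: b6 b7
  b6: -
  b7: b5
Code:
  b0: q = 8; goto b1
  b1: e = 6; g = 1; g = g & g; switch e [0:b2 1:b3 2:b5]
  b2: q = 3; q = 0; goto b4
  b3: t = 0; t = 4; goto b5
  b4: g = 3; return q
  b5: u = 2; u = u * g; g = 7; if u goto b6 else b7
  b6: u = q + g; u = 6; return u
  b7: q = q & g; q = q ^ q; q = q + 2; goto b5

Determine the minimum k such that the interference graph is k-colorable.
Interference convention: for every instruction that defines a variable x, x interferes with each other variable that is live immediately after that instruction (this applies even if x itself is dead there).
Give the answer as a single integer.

Answer: 3

Working:
def/use:
  b0 def {q} use ∅
  b1 def {e,g} use ∅
  b2 def {q} use ∅
  b3 def {t} use ∅
  b4 def {g} use {q}
  b5 def {g,u} use {g}
  b6 def {u} use {g,q}
  b7 def {q} use {g,q}

Liveness:
  b0 li=∅ lo={q}
  b1 li={q} lo={g,q}
  b2 li=∅ lo={q}
  b3 li={g,q} lo={g,q}
  b4 li={q} lo=∅
  b5 li={g,q} lo={g,q}
  b6 li={g,q} lo=∅
  b7 li={g,q} lo={g,q}

Conflict graph:
  e — {g,q}
  g — {e,q,t,u}
  q — {e,g,t,u}
  t — {g,q}
  u — {g,q}

Registers:
  clique {e,g,q} ⇒ need ≥ 3
  3-colouring: R0={g}  R1={q}  R2={e,t,u}
  χ = 3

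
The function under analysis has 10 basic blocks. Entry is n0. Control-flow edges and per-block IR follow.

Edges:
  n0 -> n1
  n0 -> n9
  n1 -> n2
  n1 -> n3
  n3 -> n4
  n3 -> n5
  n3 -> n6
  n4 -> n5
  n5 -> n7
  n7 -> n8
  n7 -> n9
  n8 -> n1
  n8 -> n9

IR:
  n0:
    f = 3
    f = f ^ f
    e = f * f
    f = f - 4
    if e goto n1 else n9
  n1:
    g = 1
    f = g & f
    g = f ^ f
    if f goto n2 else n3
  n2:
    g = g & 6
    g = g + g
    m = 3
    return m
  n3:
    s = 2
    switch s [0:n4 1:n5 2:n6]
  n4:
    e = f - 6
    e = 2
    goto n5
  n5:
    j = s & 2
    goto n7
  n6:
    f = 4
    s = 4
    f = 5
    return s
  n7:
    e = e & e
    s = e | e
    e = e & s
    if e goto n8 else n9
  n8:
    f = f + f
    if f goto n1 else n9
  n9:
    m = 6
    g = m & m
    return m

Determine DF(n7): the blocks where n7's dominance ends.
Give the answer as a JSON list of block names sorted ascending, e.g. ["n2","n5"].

idom tree: n1←n0 n2←n1 n3←n1 n4←n3 n5←n3 n6←n3 n7←n5 n8←n7 n9←n0
Dom∩ at merges:
  n1: preds {n0,n8}: {n0} ∩ {n0,n1,n3,n5,n7,n8} = {n0}; idom=n0
  n5: preds {n3,n4}: {n0,n1,n3} ∩ {n0,n1,n3,n4} = {n0,n1,n3}; idom=n3
  n9: preds {n0,n7,n8}: {n0} ∩ {n0,n1,n3,n5,n7} ∩ {n0,n1,n3,n5,n7,n8} = {n0}; idom=n0

DF derivation:
  join n1 pred n0: · stop@n0
  join n1 pred n8: n8→n7→n5→n3→n1 stop@n0
  join n5 pred n3: · stop@n3
  join n5 pred n4: n4 stop@n3
  join n9 pred n0: · stop@n0
  join n9 pred n7: n7→n5→n3→n1 stop@n0
  join n9 pred n8: n8→n7→n5→n3→n1 stop@n0
  n0 → ∅
  n1 → {n1,n9}
  n2 → ∅
  n3 → {n1,n9}
  n4 → {n5}
  n5 → {n1,n9}
  n6 → ∅
  n7 → {n1,n9}
  n8 → {n1,n9}
  n9 → ∅

DF(n7) = ["n1", "n9"]

Answer: ["n1", "n9"]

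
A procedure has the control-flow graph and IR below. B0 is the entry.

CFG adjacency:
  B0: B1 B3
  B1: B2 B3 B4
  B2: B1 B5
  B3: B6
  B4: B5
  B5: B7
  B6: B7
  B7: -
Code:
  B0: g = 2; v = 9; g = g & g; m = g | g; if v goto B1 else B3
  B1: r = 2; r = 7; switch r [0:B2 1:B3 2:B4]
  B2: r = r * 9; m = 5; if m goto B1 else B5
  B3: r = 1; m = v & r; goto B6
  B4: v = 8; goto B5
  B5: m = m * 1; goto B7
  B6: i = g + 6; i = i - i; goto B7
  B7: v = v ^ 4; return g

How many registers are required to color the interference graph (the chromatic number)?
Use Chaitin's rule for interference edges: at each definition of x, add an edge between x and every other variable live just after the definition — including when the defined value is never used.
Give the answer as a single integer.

Answer: 4

Analysis:
Block summaries:
  B0: {g,m,v} / ∅
  B1: {r} / ∅
  B2: {m,r} / {r}
  B3: {m,r} / {v}
  B4: {v} / ∅
  B5: {m} / {m}
  B6: {i} / {g}
  B7: {v} / {g,v}

Live sets:
  live B0: ∅→{g,m,v}
  live B1: {g,m,v}→{g,m,r,v}
  live B2: {g,r,v}→{g,m,v}
  live B3: {g,v}→{g,v}
  live B4: {g,m}→{g,m,v}
  live B5: {g,m,v}→{g,v}
  live B6: {g,v}→{g,v}
  live B7: {g,v}→∅

Interfere edges:
  g — {i,m,r,v}
  i — {g,v}
  m — {g,r,v}
  r — {g,m,v}
  v — {g,i,m,r}

Colouring:
  clique {g,m,r,v} ⇒ need ≥ 4
  assign g→c0 i→c2 m→c2 r→c3 v→c1 — no edge inside a register ⇒ χ ≤ 4
  χ = 4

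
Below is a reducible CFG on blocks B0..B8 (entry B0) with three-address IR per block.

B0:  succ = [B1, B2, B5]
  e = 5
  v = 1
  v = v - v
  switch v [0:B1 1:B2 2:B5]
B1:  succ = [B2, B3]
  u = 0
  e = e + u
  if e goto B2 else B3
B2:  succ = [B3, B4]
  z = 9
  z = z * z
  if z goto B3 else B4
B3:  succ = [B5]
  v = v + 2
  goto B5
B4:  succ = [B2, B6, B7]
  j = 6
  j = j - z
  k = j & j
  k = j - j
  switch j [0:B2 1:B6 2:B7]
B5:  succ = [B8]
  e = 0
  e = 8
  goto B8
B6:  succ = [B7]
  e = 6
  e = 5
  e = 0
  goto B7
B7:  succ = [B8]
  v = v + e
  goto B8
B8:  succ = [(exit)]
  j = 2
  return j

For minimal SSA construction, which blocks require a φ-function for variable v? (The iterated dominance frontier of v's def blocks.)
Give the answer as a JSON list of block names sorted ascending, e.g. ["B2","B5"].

idom tree: B1←B0 B2←B0 B3←B0 B4←B2 B5←B0 B6←B4 B7←B4 B8←B0
Dom at joins:
  B2: preds {B0,B1,B4}: {B0} ∩ {B0,B1} ∩ {B0,B2,B4} = {B0}; idom=B0
  B3: preds {B1,B2}: {B0,B1} ∩ {B0,B2} = {B0}; idom=B0
  B5: preds {B0,B3}: {B0} ∩ {B0,B3} = {B0}; idom=B0
  B7: preds {B4,B6}: {B0,B2,B4} ∩ {B0,B2,B4,B6} = {B0,B2,B4}; idom=B4
  B8: preds {B5,B7}: {B0,B5} ∩ {B0,B2,B4,B7} = {B0}; idom=B0

DF walk-up:
  B2←B0: walk · to B0
  B2←B1: walk B1 to B0
  B2←B4: walk B4→B2 to B0
  B3←B1: walk B1 to B0
  B3←B2: walk B2 to B0
  B5←B0: walk · to B0
  B5←B3: walk B3 to B0
  B7←B4: walk · to B4
  B7←B6: walk B6 to B4
  B8←B5: walk B5 to B0
  B8←B7: walk B7→B4→B2 to B0
  B0 → ∅
  B1 → {B2,B3}
  B2 → {B2,B3,B8}
  B3 → {B5}
  B4 → {B2,B8}
  B5 → {B8}
  B6 → {B7}
  B7 → {B8}
  B8 → ∅

φ for v: defs {B0,B3,B7}
  DF⁺ = {B5,B8}

Answer: ["B5", "B8"]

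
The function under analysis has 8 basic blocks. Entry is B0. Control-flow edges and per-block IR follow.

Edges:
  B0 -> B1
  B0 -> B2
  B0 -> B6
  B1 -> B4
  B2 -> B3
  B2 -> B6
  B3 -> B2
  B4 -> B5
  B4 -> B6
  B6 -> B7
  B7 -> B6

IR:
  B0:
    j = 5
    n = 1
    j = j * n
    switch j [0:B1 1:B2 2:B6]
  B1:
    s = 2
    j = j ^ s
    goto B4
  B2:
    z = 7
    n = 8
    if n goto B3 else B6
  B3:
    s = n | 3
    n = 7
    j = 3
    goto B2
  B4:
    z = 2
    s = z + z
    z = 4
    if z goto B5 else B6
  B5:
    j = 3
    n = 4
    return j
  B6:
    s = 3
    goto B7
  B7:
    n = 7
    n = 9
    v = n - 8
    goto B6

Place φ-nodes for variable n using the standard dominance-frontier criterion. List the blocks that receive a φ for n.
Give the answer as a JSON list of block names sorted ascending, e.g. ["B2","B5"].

Answer: ["B2", "B6"]

Derivation:
idom tree: B1←B0 B2←B0 B3←B2 B4←B1 B5←B4 B6←B0 B7←B6
Dom∩ at merges:
  B2: preds {B0,B3}: {B0} ∩ {B0,B2,B3} = {B0}; idom=B0
  B6: preds {B0,B2,B4,B7}: {B0} ∩ {B0,B2} ∩ {B0,B1,B4} ∩ {B0,B6,B7} = {B0}; idom=B0

DF derivation:
  join B2 pred B0: · stop@B0
  join B2 pred B3: B3→B2 stop@B0
  join B6 pred B0: · stop@B0
  join B6 pred B2: B2 stop@B0
  join B6 pred B4: B4→B1 stop@B0
  join B6 pred B7: B7→B6 stop@B0
  B0: DF=∅
  B1: DF={B6}
  B2: DF={B2,B6}
  B3: DF={B2}
  B4: DF={B6}
  B5: DF=∅
  B6: DF={B6}
  B7: DF={B6}

φ for n: defs {B0,B2,B3,B5,B7}
  DF⁺ = {B2,B6}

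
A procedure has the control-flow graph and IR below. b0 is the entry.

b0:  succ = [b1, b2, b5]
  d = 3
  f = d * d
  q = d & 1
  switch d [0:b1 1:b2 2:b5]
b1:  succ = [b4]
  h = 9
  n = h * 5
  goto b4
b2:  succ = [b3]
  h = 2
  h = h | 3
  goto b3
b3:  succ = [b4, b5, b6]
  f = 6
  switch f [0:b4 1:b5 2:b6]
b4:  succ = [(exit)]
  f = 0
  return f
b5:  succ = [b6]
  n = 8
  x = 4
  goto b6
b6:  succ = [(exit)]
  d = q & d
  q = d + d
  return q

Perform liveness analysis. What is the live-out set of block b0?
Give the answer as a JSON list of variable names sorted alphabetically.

def/use:
  b0 def {d,f,q} use ∅
  b1 def {h,n} use ∅
  b2 def {h} use ∅
  b3 def {f} use ∅
  b4 def {f} use ∅
  b5 def {n,x} use ∅
  b6 def {d,q} use {d,q}

Backward fixpoint:
  b0 li=∅ lo={d,q}
  b1 li=∅ lo=∅
  b2 li={d,q} lo={d,q}
  b3 li={d,q} lo={d,q}
  b4 li=∅ lo=∅
  b5 li={d,q} lo={d,q}
  b6 li={d,q} lo=∅

live-out(b0) = ["d", "q"]

Answer: ["d", "q"]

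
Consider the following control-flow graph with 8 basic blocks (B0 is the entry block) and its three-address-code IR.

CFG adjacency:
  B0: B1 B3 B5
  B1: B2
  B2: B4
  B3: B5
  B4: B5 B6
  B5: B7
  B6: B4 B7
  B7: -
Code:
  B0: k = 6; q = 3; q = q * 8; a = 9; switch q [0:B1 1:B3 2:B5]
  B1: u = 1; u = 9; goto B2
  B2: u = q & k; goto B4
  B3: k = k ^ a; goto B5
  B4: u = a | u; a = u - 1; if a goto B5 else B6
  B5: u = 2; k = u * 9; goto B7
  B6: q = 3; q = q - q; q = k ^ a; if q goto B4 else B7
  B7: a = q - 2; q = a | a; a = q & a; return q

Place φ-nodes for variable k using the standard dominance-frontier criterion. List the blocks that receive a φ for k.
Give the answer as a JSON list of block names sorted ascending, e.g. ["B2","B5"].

idom tree: B1←B0 B2←B1 B3←B0 B4←B2 B5←B0 B6←B4 B7←B0
Join-block Dom:
  B4: preds {B2,B6}: {B0,B1,B2} ∩ {B0,B1,B2,B4,B6} = {B0,B1,B2}; idom=B2
  B5: preds {B0,B3,B4}: {B0} ∩ {B0,B3} ∩ {B0,B1,B2,B4} = {B0}; idom=B0
  B7: preds {B5,B6}: {B0,B5} ∩ {B0,B1,B2,B4,B6} = {B0}; idom=B0

Frontier:
  join B4 pred B2: · stop@B2
  join B4 pred B6: B6→B4 stop@B2
  join B5 pred B0: · stop@B0
  join B5 pred B3: B3 stop@B0
  join B5 pred B4: B4→B2→B1 stop@B0
  join B7 pred B5: B5 stop@B0
  join B7 pred B6: B6→B4→B2→B1 stop@B0
  B0: DF=∅
  B1: DF={B5,B7}
  B2: DF={B5,B7}
  B3: DF={B5}
  B4: DF={B4,B5,B7}
  B5: DF={B7}
  B6: DF={B4,B7}
  B7: DF=∅

φ for k: defs {B0,B3,B5}
  DF⁺ = {B5,B7}

Answer: ["B5", "B7"]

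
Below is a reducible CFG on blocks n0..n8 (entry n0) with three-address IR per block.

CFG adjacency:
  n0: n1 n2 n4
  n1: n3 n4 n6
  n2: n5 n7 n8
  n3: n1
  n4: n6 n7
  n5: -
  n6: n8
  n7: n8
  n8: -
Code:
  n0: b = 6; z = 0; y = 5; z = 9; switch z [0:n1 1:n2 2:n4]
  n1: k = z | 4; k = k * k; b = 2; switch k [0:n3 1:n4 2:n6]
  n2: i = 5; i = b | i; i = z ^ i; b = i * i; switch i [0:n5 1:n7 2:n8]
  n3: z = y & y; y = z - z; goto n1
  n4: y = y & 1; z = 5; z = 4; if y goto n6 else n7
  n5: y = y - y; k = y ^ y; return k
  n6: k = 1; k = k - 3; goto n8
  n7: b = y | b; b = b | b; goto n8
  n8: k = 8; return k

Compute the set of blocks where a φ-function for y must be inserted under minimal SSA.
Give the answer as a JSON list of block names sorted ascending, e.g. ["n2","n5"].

Answer: ["n1", "n4", "n6", "n7", "n8"]

Analysis:
idom tree: n1←n0 n2←n0 n3←n1 n4←n0 n5←n2 n6←n0 n7←n0 n8←n0
Dom at joins:
  n1: preds {n0,n3}: {n0} ∩ {n0,n1,n3} = {n0}; idom=n0
  n4: preds {n0,n1}: {n0} ∩ {n0,n1} = {n0}; idom=n0
  n6: preds {n1,n4}: {n0,n1} ∩ {n0,n4} = {n0}; idom=n0
  n7: preds {n2,n4}: {n0,n2} ∩ {n0,n4} = {n0}; idom=n0
  n8: preds {n2,n6,n7}: {n0,n2} ∩ {n0,n6} ∩ {n0,n7} = {n0}; idom=n0

Frontier:
  n1←n0: walk · to n0
  n1←n3: walk n3→n1 to n0
  n4←n0: walk · to n0
  n4←n1: walk n1 to n0
  n6←n1: walk n1 to n0
  n6←n4: walk n4 to n0
  n7←n2: walk n2 to n0
  n7←n4: walk n4 to n0
  n8←n2: walk n2 to n0
  n8←n6: walk n6 to n0
  n8←n7: walk n7 to n0
  n0: DF=∅
  n1: DF={n1,n4,n6}
  n2: DF={n7,n8}
  n3: DF={n1}
  n4: DF={n6,n7}
  n5: DF=∅
  n6: DF={n8}
  n7: DF={n8}
  n8: DF=∅

φ for y: defs {n0,n3,n4,n5}
  DF⁺ = {n1,n4,n6,n7,n8}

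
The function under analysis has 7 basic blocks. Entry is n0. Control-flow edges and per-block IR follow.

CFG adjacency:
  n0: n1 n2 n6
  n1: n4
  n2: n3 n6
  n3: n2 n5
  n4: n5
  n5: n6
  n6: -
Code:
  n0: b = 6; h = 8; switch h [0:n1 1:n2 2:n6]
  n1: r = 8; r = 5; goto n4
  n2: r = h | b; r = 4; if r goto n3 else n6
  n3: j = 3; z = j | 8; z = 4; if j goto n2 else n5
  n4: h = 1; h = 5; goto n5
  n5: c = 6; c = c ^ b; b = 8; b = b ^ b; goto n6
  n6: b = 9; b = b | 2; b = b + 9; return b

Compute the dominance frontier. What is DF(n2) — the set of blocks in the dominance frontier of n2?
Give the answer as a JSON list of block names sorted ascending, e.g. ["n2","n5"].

Answer: ["n2", "n5", "n6"]

Derivation:
idom tree: n1←n0 n2←n0 n3←n2 n4←n1 n5←n0 n6←n0
Join-block Dom:
  n2: preds {n0,n3}: {n0} ∩ {n0,n2,n3} = {n0}; idom=n0
  n5: preds {n3,n4}: {n0,n2,n3} ∩ {n0,n1,n4} = {n0}; idom=n0
  n6: preds {n0,n2,n5}: {n0} ∩ {n0,n2} ∩ {n0,n5} = {n0}; idom=n0

DF derivation:
  n2←n0: walk · to n0
  n2←n3: walk n3→n2 to n0
  n5←n3: walk n3→n2 to n0
  n5←n4: walk n4→n1 to n0
  n6←n0: walk · to n0
  n6←n2: walk n2 to n0
  n6←n5: walk n5 to n0
  n0: DF=∅
  n1: DF={n5}
  n2: DF={n2,n5,n6}
  n3: DF={n2,n5}
  n4: DF={n5}
  n5: DF={n6}
  n6: DF=∅

DF(n2) = ["n2", "n5", "n6"]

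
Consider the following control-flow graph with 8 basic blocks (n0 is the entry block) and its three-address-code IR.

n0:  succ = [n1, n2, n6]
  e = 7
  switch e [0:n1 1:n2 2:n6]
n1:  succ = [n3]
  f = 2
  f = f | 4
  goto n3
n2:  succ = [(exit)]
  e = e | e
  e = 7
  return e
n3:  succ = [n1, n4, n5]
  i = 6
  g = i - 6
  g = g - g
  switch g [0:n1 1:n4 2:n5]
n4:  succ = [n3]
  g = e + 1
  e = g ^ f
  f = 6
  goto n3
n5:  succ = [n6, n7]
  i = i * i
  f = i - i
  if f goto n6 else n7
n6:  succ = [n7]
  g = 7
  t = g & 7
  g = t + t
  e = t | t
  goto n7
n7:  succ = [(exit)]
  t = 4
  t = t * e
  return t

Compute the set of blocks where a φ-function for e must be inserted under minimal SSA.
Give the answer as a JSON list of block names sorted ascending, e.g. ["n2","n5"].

Answer: ["n1", "n3", "n6", "n7"]

Derivation:
idom tree: n1←n0 n2←n0 n3←n1 n4←n3 n5←n3 n6←n0 n7←n0
Dom at joins:
  n1: preds {n0,n3}: {n0} ∩ {n0,n1,n3} = {n0}; idom=n0
  n3: preds {n1,n4}: {n0,n1} ∩ {n0,n1,n3,n4} = {n0,n1}; idom=n1
  n6: preds {n0,n5}: {n0} ∩ {n0,n1,n3,n5} = {n0}; idom=n0
  n7: preds {n5,n6}: {n0,n1,n3,n5} ∩ {n0,n6} = {n0}; idom=n0

DF walk-up:
  n1←n0: walk · to n0
  n1←n3: walk n3→n1 to n0
  n3←n1: walk · to n1
  n3←n4: walk n4→n3 to n1
  n6←n0: walk · to n0
  n6←n5: walk n5→n3→n1 to n0
  n7←n5: walk n5→n3→n1 to n0
  n7←n6: walk n6 to n0
  n0: DF=∅
  n1: DF={n1,n6,n7}
  n2: DF=∅
  n3: DF={n1,n3,n6,n7}
  n4: DF={n3}
  n5: DF={n6,n7}
  n6: DF={n7}
  n7: DF=∅

φ for e: defs {n0,n2,n4,n6}
  DF⁺ = {n1,n3,n6,n7}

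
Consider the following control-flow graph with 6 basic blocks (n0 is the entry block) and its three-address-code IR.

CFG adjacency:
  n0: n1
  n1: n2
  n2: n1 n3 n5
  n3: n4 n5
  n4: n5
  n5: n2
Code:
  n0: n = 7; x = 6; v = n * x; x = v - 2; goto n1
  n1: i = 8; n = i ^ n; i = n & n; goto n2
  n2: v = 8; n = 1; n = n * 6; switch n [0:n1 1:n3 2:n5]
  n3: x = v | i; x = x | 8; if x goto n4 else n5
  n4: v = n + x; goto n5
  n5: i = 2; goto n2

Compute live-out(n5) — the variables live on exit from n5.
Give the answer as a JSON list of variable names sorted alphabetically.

Answer: ["i"]

Derivation:
Block summaries:
  n0: def={n,v,x} ue=∅
  n1: def={i,n} ue={n}
  n2: def={n,v} ue=∅
  n3: def={x} ue={i,v}
  n4: def={v} ue={n,x}
  n5: def={i} ue=∅

Backward fixpoint:
  live n0: ∅→{n}
  live n1: {n}→{i}
  live n2: {i}→{i,n,v}
  live n3: {i,n,v}→{n,x}
  live n4: {n,x}→∅
  live n5: ∅→{i}

live-out(n5) = ["i"]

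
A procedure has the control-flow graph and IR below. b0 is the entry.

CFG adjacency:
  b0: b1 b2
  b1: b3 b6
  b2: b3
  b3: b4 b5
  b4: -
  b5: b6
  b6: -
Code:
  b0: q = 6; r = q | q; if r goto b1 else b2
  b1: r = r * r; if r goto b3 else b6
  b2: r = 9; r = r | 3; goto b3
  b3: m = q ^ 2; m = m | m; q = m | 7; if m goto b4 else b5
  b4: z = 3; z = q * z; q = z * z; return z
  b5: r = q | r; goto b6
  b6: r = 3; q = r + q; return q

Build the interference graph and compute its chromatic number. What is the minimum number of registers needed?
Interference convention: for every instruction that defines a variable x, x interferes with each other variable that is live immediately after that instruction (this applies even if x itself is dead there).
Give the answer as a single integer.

Answer: 3

Derivation:
def/use:
  b0: def={q,r} ue=∅
  b1: def={r} ue={r}
  b2: def={r} ue=∅
  b3: def={m,q} ue={q}
  b4: def={q,z} ue={q}
  b5: def={r} ue={q,r}
  b6: def={q,r} ue={q}

Backward fixpoint:
  b0: in=∅ out={q,r}
  b1: in={q,r} out={q,r}
  b2: in={q} out={q,r}
  b3: in={q,r} out={q,r}
  b4: in={q} out=∅
  b5: in={q,r} out={q}
  b6: in={q} out=∅

Interference:
  m↔{q,r}
  q↔{m,r,z}
  r↔{m,q}
  z↔{q}

Registers:
  clique {m,q,r} ⇒ need ≥ 3
  assign m→R1 q→R0 r→R2 z→R1 — no edge inside a register ⇒ χ ≤ 3
  χ = 3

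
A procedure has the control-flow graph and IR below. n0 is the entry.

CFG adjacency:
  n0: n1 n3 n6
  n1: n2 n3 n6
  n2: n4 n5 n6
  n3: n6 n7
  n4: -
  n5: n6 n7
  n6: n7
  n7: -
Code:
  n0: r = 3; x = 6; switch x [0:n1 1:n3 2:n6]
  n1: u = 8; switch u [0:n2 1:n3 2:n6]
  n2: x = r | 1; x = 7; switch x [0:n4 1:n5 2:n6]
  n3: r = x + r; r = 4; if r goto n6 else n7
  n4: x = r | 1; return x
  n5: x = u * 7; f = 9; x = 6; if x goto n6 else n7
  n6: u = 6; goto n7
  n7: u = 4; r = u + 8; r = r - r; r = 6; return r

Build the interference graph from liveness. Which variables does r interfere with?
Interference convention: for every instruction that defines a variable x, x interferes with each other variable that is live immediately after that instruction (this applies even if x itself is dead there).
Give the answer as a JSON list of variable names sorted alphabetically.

Answer: ["u", "x"]

Analysis:
def/use:
  n0: def={r,x} ue=∅
  n1: def={u} ue=∅
  n2: def={x} ue={r}
  n3: def={r} ue={r,x}
  n4: def={x} ue={r}
  n5: def={f,x} ue={u}
  n6: def={u} ue=∅
  n7: def={r,u} ue=∅

Live sets:
  n0 li=∅ lo={r,x}
  n1 li={r,x} lo={r,u,x}
  n2 li={r,u} lo={r,u}
  n3 li={r,x} lo=∅
  n4 li={r} lo=∅
  n5 li={u} lo=∅
  n6 li=∅ lo=∅
  n7 li=∅ lo=∅

Conflict graph:
  f — ∅
  r — {u,x}
  u — {r,x}
  x — {r,u}

N(r) = ["u", "x"]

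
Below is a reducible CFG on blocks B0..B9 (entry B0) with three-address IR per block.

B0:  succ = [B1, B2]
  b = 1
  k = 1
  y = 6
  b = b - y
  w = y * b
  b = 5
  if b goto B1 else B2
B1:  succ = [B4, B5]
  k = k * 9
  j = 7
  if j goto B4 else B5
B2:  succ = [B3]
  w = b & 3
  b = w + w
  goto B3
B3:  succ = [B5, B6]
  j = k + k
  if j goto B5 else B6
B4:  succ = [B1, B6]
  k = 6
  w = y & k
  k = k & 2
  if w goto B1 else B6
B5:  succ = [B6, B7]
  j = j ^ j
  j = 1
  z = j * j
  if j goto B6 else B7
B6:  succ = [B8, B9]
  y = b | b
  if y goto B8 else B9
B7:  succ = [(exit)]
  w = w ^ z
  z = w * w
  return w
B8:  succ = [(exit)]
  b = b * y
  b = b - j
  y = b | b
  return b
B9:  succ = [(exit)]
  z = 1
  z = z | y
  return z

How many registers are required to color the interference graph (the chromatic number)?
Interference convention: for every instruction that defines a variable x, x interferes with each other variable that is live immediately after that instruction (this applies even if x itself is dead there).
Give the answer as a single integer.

def/use:
  B0: {b,k,w,y} / ∅
  B1: {j,k} / {k}
  B2: {b,w} / {b}
  B3: {j} / {k}
  B4: {k,w} / {y}
  B5: {j,z} / {j}
  B6: {y} / {b}
  B7: {w,z} / {w,z}
  B8: {b,y} / {b,j,y}
  B9: {z} / {y}

Live sets:
  B0 li=∅ lo={b,k,w,y}
  B1 li={b,k,w,y} lo={b,j,w,y}
  B2 li={b,k} lo={b,k,w}
  B3 li={b,k,w} lo={b,j,w}
  B4 li={b,j,y} lo={b,j,k,w,y}
  B5 li={b,j,w} lo={b,j,w,z}
  B6 li={b,j} lo={b,j,y}
  B7 li={w,z} lo=∅
  B8 li={b,j,y} lo=∅
  B9 li={y} lo=∅

Interference:
  b↔{j,k,w,y,z}
  j↔{b,k,w,y,z}
  k↔{b,j,w,y}
  w↔{b,j,k,y,z}
  y↔{b,j,k,w,z}
  z↔{b,j,w,y}

Colouring:
  lower bound: {b,j,k,w,y} mutually conflict ⇒ χ ≥ 5
  5-colouring: R0={b}  R1={j}  R2={w}  R3={y}  R4={k,z}
  χ = 5

Answer: 5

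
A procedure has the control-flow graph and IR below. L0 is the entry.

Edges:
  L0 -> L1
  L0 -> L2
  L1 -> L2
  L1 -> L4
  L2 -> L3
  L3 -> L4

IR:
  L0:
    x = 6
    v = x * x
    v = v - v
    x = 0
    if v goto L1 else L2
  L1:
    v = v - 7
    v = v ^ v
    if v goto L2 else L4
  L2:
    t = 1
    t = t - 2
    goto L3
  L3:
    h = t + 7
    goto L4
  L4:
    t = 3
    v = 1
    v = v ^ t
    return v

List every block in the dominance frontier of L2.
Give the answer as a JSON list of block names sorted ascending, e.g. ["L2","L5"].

Answer: ["L4"]

Derivation:
idom tree: L1←L0 L2←L0 L3←L2 L4←L0
Dom at joins:
  L2: preds {L0,L1}: {L0} ∩ {L0,L1} = {L0}; idom=L0
  L4: preds {L1,L3}: {L0,L1} ∩ {L0,L2,L3} = {L0}; idom=L0

DF walk-up:
  join L2 pred L0: · stop@L0
  join L2 pred L1: L1 stop@L0
  join L4 pred L1: L1 stop@L0
  join L4 pred L3: L3→L2 stop@L0
  DF(L0)=∅
  DF(L1)={L2,L4}
  DF(L2)={L4}
  DF(L3)={L4}
  DF(L4)=∅

DF(L2) = ["L4"]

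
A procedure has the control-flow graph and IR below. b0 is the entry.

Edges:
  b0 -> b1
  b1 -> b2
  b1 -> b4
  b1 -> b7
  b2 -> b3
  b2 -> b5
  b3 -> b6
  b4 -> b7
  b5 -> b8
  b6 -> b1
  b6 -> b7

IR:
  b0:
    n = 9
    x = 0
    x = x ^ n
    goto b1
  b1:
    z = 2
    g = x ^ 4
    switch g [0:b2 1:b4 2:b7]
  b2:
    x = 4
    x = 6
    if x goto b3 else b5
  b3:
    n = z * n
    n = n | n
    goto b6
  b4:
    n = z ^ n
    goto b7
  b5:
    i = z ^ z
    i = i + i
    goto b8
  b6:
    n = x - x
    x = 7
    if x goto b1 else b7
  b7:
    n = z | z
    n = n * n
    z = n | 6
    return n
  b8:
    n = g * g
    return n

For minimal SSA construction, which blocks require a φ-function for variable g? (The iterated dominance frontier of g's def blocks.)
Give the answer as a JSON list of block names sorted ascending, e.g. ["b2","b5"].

Answer: ["b1"]

Working:
idom tree: b1←b0 b2←b1 b3←b2 b4←b1 b5←b2 b6←b3 b7←b1 b8←b5
Join-block Dom:
  b1: preds {b0,b6}: {b0} ∩ {b0,b1,b2,b3,b6} = {b0}; idom=b0
  b7: preds {b1,b4,b6}: {b0,b1} ∩ {b0,b1,b4} ∩ {b0,b1,b2,b3,b6} = {b0,b1}; idom=b1

Frontier:
  join b1 pred b0: · stop@b0
  join b1 pred b6: b6→b3→b2→b1 stop@b0
  join b7 pred b1: · stop@b1
  join b7 pred b4: b4 stop@b1
  join b7 pred b6: b6→b3→b2 stop@b1
  b0: DF=∅
  b1: DF={b1}
  b2: DF={b1,b7}
  b3: DF={b1,b7}
  b4: DF={b7}
  b5: DF=∅
  b6: DF={b1,b7}
  b7: DF=∅
  b8: DF=∅

φ for g: defs {b1}
  DF⁺ = {b1}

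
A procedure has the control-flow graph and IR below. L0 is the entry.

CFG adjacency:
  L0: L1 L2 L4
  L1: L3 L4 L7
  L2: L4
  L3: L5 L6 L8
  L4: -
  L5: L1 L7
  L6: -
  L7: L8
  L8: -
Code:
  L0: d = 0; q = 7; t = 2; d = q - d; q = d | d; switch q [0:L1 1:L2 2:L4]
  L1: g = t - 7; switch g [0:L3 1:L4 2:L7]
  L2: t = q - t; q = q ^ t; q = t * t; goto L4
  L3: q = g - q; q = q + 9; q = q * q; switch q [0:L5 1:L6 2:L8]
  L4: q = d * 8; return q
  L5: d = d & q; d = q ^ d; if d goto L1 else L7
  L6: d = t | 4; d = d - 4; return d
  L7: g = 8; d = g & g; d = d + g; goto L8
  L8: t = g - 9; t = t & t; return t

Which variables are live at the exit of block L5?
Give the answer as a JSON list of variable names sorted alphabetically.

Per-block:
  L0 def {d,q,t} use ∅
  L1 def {g} use {t}
  L2 def {q,t} use {q,t}
  L3 def {q} use {g,q}
  L4 def {q} use {d}
  L5 def {d} use {d,q}
  L6 def {d} use {t}
  L7 def {d,g} use ∅
  L8 def {t} use {g}

Live sets:
  L0 li=∅ lo={d,q,t}
  L1 li={d,q,t} lo={d,g,q,t}
  L2 li={d,q,t} lo={d}
  L3 li={d,g,q,t} lo={d,g,q,t}
  L4 li={d} lo=∅
  L5 li={d,q,t} lo={d,q,t}
  L6 li={t} lo=∅
  L7 li=∅ lo={g}
  L8 li={g} lo=∅

live-out(L5) = ["d", "q", "t"]

Answer: ["d", "q", "t"]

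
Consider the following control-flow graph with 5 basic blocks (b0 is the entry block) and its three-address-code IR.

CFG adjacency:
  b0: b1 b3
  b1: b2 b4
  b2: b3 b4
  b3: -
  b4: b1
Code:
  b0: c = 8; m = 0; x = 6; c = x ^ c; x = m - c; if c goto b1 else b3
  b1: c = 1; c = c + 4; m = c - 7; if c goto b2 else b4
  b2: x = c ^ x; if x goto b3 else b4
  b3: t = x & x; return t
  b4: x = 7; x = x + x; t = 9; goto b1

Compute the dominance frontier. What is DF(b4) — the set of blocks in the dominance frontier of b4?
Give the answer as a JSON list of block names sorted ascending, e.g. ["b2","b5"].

idom tree: b1←b0 b2←b1 b3←b0 b4←b1
Join-block Dom:
  b1: preds {b0,b4}: {b0} ∩ {b0,b1,b4} = {b0}; idom=b0
  b3: preds {b0,b2}: {b0} ∩ {b0,b1,b2} = {b0}; idom=b0
  b4: preds {b1,b2}: {b0,b1} ∩ {b0,b1,b2} = {b0,b1}; idom=b1

DF walk-up:
  join b1 pred b0: · stop@b0
  join b1 pred b4: b4→b1 stop@b0
  join b3 pred b0: · stop@b0
  join b3 pred b2: b2→b1 stop@b0
  join b4 pred b1: · stop@b1
  join b4 pred b2: b2 stop@b1
  b0 → ∅
  b1 → {b1,b3}
  b2 → {b3,b4}
  b3 → ∅
  b4 → {b1}

DF(b4) = ["b1"]

Answer: ["b1"]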